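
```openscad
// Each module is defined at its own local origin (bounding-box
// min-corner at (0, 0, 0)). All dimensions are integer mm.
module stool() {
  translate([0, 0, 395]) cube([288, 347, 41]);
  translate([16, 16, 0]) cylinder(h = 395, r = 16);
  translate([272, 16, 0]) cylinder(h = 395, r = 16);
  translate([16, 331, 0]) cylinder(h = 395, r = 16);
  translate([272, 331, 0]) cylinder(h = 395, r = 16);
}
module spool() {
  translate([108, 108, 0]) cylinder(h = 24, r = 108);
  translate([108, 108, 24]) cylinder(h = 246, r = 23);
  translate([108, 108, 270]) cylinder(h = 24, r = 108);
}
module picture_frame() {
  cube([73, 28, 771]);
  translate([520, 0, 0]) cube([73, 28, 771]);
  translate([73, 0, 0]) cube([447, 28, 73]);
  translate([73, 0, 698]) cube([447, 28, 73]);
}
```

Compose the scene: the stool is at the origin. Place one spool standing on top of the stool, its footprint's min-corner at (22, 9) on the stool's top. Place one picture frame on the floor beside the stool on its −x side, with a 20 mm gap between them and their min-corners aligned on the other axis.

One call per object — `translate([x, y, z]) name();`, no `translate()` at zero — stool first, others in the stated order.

stool();
translate([22, 9, 436]) spool();
translate([-613, 0, 0]) picture_frame();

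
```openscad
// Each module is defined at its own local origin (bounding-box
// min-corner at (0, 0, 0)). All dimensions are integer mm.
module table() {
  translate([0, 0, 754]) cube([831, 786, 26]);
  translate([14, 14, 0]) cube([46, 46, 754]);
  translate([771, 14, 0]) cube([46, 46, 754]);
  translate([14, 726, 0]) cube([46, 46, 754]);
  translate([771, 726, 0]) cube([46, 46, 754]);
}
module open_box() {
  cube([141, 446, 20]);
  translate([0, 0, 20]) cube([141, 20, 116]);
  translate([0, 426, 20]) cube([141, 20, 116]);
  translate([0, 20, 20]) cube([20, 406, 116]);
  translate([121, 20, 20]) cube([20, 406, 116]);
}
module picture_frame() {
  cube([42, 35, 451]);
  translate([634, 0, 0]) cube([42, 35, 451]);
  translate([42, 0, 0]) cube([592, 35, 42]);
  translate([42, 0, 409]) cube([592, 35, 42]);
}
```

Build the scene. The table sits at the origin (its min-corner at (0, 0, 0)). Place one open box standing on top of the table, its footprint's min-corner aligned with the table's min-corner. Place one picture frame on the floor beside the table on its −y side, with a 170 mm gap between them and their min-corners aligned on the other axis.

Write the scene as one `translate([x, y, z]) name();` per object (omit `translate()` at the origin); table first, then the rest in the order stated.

table();
translate([0, 0, 780]) open_box();
translate([0, -205, 0]) picture_frame();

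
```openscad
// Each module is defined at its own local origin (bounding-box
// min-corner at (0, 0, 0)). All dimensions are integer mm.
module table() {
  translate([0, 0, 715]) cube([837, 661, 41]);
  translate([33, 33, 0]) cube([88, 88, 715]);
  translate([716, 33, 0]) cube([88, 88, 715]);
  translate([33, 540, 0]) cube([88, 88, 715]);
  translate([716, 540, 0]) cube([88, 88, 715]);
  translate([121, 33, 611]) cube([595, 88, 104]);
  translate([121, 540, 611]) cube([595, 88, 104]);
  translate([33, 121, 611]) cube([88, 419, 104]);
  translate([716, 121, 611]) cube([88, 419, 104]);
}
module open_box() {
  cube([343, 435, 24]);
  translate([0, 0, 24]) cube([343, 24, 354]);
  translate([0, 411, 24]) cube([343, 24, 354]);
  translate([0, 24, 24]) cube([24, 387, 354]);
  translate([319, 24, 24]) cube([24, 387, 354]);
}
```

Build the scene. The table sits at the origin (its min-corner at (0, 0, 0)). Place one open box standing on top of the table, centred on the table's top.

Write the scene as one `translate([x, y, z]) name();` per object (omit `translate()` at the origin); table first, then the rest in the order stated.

table();
translate([247, 113, 756]) open_box();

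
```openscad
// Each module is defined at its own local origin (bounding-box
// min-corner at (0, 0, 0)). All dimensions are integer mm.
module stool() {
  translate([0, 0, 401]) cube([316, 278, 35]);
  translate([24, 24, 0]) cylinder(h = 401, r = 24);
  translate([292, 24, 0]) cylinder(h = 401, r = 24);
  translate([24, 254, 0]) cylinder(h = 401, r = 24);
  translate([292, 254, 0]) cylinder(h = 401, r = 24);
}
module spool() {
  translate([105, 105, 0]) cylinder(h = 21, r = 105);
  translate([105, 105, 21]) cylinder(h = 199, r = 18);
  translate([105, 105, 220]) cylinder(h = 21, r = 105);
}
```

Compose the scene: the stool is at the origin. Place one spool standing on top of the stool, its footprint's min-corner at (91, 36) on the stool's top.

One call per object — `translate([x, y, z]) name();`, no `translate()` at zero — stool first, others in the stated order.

stool();
translate([91, 36, 436]) spool();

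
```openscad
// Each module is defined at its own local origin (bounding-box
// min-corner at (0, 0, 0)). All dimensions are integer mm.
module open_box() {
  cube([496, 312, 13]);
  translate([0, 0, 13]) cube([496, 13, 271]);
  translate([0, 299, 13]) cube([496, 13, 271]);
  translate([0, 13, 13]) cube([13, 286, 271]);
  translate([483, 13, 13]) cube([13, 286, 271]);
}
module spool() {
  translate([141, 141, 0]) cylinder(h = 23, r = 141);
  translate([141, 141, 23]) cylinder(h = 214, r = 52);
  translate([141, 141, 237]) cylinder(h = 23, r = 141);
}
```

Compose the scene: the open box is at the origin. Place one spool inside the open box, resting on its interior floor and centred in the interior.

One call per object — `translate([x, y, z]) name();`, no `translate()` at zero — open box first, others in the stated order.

open_box();
translate([107, 15, 13]) spool();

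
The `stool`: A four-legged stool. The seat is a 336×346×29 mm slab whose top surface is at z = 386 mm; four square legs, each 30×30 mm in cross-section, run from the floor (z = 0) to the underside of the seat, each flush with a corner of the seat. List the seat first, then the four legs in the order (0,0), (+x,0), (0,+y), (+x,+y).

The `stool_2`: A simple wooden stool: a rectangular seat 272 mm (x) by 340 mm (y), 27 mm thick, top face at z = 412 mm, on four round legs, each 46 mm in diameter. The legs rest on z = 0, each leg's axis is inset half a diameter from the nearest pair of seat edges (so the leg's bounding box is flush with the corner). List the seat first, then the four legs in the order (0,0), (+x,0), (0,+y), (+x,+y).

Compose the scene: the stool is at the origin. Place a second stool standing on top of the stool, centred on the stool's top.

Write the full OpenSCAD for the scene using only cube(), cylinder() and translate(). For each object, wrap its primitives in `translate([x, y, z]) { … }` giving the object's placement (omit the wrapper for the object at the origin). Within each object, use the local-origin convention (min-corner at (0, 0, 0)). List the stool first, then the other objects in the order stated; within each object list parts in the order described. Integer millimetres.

translate([0, 0, 357]) cube([336, 346, 29]);
cube([30, 30, 357]);
translate([306, 0, 0]) cube([30, 30, 357]);
translate([0, 316, 0]) cube([30, 30, 357]);
translate([306, 316, 0]) cube([30, 30, 357]);
translate([32, 3, 386]) {
  translate([0, 0, 385]) cube([272, 340, 27]);
  translate([23, 23, 0]) cylinder(h = 385, r = 23);
  translate([249, 23, 0]) cylinder(h = 385, r = 23);
  translate([23, 317, 0]) cylinder(h = 385, r = 23);
  translate([249, 317, 0]) cylinder(h = 385, r = 23);
}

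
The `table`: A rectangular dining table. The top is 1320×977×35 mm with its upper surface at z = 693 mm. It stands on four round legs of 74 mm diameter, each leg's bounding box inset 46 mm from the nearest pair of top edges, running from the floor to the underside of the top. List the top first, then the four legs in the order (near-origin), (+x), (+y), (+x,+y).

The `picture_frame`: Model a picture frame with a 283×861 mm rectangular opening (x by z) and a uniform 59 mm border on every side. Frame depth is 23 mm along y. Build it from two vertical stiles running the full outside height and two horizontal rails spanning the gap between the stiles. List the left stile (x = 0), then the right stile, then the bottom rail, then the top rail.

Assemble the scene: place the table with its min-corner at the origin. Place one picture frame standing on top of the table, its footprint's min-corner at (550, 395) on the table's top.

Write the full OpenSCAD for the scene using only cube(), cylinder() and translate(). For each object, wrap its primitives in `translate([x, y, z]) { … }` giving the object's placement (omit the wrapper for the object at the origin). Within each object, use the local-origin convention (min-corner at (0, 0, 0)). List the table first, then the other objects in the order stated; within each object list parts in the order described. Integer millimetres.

translate([0, 0, 658]) cube([1320, 977, 35]);
translate([83, 83, 0]) cylinder(h = 658, r = 37);
translate([1237, 83, 0]) cylinder(h = 658, r = 37);
translate([83, 894, 0]) cylinder(h = 658, r = 37);
translate([1237, 894, 0]) cylinder(h = 658, r = 37);
translate([550, 395, 693]) {
  cube([59, 23, 979]);
  translate([342, 0, 0]) cube([59, 23, 979]);
  translate([59, 0, 0]) cube([283, 23, 59]);
  translate([59, 0, 920]) cube([283, 23, 59]);
}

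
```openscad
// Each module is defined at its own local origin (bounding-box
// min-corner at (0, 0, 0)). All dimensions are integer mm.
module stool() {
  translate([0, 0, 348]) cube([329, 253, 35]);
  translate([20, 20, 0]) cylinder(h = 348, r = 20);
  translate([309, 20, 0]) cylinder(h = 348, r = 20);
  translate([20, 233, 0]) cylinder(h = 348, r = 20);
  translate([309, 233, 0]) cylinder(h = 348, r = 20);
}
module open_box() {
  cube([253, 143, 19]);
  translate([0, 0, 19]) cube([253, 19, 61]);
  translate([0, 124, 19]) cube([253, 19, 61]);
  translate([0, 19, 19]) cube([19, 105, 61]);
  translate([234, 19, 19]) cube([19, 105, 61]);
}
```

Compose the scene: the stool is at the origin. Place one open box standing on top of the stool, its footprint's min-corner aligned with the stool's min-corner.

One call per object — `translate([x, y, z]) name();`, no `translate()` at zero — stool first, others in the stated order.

stool();
translate([0, 0, 383]) open_box();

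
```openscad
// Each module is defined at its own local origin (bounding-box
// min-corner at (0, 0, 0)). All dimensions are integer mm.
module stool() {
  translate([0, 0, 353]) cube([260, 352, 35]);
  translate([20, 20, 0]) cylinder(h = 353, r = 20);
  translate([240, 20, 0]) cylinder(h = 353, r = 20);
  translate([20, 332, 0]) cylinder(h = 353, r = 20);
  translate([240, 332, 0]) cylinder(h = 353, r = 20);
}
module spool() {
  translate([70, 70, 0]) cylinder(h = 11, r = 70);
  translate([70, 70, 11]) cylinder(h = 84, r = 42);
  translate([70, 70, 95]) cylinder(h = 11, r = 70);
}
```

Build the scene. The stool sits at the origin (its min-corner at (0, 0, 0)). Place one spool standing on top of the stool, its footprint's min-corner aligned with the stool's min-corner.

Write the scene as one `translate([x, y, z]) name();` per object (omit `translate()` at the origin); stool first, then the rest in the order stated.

stool();
translate([0, 0, 388]) spool();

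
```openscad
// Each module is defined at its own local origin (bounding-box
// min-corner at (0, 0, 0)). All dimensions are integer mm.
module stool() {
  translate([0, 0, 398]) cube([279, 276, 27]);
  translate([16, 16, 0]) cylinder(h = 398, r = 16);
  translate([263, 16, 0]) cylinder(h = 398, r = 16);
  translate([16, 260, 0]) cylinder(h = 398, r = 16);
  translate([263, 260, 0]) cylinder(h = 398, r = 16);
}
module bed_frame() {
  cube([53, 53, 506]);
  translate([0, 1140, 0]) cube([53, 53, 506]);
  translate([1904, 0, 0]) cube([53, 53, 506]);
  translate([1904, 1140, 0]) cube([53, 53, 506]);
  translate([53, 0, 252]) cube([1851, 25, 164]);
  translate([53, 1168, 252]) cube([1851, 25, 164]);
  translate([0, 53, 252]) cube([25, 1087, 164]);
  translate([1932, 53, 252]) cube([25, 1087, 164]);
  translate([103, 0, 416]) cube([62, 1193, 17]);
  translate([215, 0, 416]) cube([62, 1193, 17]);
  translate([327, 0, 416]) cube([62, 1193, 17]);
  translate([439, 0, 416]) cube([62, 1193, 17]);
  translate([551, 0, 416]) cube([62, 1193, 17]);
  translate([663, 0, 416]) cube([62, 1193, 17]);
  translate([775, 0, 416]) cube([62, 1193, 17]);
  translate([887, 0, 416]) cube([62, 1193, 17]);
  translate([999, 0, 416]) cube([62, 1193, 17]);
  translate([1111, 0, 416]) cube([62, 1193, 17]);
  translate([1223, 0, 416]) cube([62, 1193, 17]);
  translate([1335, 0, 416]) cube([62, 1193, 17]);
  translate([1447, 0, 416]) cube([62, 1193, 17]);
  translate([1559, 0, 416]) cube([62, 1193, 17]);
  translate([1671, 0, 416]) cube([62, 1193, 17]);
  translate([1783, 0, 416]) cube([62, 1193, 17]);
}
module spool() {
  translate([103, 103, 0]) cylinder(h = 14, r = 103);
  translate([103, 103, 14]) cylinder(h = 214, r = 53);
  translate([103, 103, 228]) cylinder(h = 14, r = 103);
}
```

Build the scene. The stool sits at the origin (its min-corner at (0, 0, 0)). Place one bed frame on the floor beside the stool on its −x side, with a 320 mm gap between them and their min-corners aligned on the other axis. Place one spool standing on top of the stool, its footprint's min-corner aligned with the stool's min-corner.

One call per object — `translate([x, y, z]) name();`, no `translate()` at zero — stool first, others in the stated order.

stool();
translate([-2277, 0, 0]) bed_frame();
translate([0, 0, 425]) spool();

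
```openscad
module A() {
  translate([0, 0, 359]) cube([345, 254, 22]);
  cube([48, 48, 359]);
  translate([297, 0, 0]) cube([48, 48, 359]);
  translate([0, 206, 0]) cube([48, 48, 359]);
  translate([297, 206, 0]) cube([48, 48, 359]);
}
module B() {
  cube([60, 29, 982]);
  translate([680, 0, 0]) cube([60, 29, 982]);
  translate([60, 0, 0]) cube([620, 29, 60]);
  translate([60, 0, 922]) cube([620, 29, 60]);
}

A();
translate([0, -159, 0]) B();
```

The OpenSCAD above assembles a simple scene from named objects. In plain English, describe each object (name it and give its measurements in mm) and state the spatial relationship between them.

A is a four-legged stool. The seat is 345×254 mm, 22 mm thick, top at z = 381 mm. It stands on four square legs, each 48×48 mm in cross-section, from z = 0 to the seat underside, each flush with a corner of the seat.

B is a rectangular picture frame lying in the x–z plane (depth along y). The opening is 620 mm wide (x) by 862 mm tall (z), surrounded by a border 60 mm wide on all four sides. The frame is 29 mm deep and is made of two full-height vertical stiles with two horizontal rails fitted between them.

The picture frame is on the floor beside the stool on its −y side.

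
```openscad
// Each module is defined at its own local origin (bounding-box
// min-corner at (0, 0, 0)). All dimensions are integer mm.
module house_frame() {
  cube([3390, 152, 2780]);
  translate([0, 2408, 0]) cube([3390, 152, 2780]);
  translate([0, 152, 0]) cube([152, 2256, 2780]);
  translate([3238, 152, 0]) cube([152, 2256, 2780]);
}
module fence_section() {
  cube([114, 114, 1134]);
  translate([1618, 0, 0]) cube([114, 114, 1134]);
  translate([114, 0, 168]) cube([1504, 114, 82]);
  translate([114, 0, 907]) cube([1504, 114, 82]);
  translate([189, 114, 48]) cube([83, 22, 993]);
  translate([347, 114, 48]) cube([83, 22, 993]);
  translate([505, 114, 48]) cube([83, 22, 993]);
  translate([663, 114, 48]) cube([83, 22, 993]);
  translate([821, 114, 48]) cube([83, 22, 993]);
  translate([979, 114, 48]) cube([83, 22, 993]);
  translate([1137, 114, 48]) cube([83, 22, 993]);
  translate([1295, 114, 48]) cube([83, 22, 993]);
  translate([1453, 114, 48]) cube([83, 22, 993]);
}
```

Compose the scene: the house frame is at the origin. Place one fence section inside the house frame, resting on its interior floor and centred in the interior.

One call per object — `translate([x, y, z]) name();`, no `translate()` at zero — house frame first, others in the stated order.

house_frame();
translate([829, 1212, 0]) fence_section();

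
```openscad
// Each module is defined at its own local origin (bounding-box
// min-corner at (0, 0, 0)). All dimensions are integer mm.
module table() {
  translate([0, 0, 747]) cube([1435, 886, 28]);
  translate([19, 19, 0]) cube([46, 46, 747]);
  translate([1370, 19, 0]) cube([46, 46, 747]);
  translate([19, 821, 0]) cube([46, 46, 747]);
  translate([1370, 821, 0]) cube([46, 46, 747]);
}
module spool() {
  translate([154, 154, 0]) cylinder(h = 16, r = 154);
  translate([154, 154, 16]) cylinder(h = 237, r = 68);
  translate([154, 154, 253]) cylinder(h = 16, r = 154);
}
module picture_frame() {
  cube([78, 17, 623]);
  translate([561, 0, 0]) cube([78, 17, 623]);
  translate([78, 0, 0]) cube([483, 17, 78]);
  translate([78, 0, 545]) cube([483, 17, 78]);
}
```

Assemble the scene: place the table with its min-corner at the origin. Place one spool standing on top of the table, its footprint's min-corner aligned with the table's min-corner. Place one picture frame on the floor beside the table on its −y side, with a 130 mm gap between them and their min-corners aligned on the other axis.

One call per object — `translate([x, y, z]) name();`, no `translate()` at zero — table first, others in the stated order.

table();
translate([0, 0, 775]) spool();
translate([0, -147, 0]) picture_frame();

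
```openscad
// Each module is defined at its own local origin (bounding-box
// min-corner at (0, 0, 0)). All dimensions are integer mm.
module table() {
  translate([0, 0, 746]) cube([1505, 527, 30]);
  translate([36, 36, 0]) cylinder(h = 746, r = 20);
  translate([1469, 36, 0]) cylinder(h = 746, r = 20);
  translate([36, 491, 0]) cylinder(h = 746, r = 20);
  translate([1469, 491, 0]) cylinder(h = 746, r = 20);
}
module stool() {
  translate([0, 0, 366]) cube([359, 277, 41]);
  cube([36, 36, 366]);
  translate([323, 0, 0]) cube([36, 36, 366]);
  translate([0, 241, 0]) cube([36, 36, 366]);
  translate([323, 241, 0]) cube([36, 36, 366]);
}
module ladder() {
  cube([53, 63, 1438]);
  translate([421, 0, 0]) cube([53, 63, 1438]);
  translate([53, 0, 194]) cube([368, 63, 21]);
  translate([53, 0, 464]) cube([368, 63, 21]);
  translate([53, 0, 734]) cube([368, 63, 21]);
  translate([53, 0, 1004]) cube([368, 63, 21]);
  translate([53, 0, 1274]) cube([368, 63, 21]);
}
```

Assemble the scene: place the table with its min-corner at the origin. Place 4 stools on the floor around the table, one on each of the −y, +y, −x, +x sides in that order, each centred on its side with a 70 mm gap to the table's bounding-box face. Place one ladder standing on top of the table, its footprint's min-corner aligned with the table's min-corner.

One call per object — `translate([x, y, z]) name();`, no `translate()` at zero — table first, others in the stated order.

table();
translate([573, -347, 0]) stool();
translate([573, 597, 0]) stool();
translate([-429, 125, 0]) stool();
translate([1575, 125, 0]) stool();
translate([0, 0, 776]) ladder();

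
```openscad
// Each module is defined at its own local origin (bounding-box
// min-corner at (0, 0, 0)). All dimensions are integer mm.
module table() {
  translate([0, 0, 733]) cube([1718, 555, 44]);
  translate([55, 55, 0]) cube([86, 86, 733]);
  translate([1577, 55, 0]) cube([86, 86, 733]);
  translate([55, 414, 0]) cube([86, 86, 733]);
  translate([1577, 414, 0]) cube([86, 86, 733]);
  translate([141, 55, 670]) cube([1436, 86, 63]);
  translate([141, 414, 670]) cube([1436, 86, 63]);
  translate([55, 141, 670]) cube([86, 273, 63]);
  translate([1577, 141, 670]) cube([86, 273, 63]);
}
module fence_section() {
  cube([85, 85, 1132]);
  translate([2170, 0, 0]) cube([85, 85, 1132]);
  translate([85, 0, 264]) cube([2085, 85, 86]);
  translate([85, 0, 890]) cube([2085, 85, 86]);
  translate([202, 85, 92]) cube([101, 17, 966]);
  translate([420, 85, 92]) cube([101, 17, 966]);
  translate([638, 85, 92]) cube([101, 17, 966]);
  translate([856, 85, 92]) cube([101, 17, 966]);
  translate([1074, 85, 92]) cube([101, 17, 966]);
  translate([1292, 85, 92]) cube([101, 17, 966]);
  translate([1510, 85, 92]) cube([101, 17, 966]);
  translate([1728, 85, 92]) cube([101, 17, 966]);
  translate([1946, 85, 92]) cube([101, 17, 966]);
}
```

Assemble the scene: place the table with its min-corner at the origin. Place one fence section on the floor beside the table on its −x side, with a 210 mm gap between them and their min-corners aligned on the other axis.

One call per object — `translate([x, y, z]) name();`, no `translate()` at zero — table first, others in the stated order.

table();
translate([-2465, 0, 0]) fence_section();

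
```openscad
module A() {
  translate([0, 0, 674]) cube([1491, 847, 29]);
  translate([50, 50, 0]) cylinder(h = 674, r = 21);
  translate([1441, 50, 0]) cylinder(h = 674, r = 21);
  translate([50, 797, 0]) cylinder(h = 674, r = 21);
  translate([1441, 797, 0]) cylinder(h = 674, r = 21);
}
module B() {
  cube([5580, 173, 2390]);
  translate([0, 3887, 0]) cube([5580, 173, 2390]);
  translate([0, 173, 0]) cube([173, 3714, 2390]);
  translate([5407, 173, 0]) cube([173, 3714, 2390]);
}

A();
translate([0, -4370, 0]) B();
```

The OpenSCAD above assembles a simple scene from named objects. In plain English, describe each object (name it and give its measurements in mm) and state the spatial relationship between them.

A is a table: top 1491 mm (x) × 847 mm (y), 29 mm thick, upper face at z = 703 mm, on four round legs of 42 mm diameter, each leg's bounding box inset 29 mm from the nearest pair of top edges, running from z = 0 to the bottom of the top.

B is the wall frame of a small rectangular building: four walls, each 2390 mm tall and 173 mm thick, enclosing a footprint 5580 mm (x) by 4060 mm (y) outside-to-outside, with no floor or roof. The front and back walls (the −y and +y sides) span the full width; the two side walls fit between them.

The house frame is on the floor beside the table on its −y side.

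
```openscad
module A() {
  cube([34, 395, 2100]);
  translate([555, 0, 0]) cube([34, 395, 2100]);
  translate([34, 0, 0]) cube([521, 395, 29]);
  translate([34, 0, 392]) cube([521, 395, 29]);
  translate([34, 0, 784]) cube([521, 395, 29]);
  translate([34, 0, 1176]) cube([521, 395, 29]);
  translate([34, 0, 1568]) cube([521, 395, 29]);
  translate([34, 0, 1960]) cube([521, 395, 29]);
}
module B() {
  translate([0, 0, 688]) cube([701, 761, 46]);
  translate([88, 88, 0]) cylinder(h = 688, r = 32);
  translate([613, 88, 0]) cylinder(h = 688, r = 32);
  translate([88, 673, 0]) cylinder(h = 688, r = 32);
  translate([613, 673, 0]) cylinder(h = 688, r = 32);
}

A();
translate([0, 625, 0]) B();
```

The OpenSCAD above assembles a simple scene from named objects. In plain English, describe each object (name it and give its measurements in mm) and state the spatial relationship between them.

A is a bookshelf 589 mm wide overall, 395 mm deep and 2100 mm tall. The two sides are 34 mm thick vertical panels. 6 horizontal shelves of 29 mm thickness span between the inner faces of the sides; the lowest shelf sits on the floor and shelves are stacked with a clear vertical gap of 363 mm between each pair.

B is a table with a 701×761 mm rectangular top, 46 mm thick, top surface at z = 734 mm, supported by four round legs of 64 mm diameter, each leg's bounding box inset 56 mm from the nearest pair of top edges, running from the floor.

The table is on the floor beside the bookshelf on its +y side.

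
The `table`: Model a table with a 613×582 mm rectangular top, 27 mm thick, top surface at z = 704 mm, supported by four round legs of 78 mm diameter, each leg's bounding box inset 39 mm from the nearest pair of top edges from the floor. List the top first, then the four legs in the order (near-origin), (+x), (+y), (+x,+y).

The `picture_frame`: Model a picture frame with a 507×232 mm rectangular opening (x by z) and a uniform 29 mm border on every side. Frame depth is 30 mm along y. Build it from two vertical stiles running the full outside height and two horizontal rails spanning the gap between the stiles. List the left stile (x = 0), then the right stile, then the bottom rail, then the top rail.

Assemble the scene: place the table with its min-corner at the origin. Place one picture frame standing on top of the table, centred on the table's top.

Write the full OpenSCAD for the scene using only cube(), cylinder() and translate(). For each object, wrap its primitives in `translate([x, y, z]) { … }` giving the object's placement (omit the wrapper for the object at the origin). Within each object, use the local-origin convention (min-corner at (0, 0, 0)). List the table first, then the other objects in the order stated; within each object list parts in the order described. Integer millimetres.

translate([0, 0, 677]) cube([613, 582, 27]);
translate([78, 78, 0]) cylinder(h = 677, r = 39);
translate([535, 78, 0]) cylinder(h = 677, r = 39);
translate([78, 504, 0]) cylinder(h = 677, r = 39);
translate([535, 504, 0]) cylinder(h = 677, r = 39);
translate([24, 276, 704]) {
  cube([29, 30, 290]);
  translate([536, 0, 0]) cube([29, 30, 290]);
  translate([29, 0, 0]) cube([507, 30, 29]);
  translate([29, 0, 261]) cube([507, 30, 29]);
}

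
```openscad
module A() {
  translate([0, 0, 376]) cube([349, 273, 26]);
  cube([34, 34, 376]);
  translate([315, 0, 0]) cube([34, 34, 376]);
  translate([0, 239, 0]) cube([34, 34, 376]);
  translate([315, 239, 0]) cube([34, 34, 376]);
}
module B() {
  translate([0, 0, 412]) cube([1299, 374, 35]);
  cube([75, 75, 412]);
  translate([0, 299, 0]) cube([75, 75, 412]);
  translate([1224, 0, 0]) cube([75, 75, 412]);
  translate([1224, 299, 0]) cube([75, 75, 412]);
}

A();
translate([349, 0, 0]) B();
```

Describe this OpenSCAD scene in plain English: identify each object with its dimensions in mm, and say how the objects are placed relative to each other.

A is a simple wooden stool: a rectangular seat 349 mm (x) by 273 mm (y), 26 mm thick, top face at z = 402 mm, on four square legs, each 34×34 mm in cross-section. The legs rest on z = 0, each flush with a corner of the seat.

B is a bench: a 1299×374 mm seat slab, 35 mm thick, top at z = 447 mm, on four 75×75 mm square legs flush with the seat corners and standing on z = 0.

The bench is against the stool's +x side, with their −y faces flush.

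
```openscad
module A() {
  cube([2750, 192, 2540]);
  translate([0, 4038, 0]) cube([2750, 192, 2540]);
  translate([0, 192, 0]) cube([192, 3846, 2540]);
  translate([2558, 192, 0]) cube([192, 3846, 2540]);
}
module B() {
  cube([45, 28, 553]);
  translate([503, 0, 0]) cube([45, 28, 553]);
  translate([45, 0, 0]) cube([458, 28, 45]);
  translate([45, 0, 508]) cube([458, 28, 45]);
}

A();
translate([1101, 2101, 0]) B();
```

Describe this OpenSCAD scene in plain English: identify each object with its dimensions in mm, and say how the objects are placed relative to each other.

A is a box-shaped house frame (walls only): outside footprint 2750×4230 mm, wall height 2540 mm, wall thickness 192 mm. The two y-facing walls run the full x-width; the two x-facing walls fit between the inner faces of the y-facing walls.

B is a picture frame with a 458×463 mm rectangular opening (x by z) and a uniform 45 mm border on every side. Frame depth is 28 mm along y. It is built from two vertical stiles running the full outside height and two horizontal rails spanning the gap between the stiles.

The picture frame sits inside the house frame, centred.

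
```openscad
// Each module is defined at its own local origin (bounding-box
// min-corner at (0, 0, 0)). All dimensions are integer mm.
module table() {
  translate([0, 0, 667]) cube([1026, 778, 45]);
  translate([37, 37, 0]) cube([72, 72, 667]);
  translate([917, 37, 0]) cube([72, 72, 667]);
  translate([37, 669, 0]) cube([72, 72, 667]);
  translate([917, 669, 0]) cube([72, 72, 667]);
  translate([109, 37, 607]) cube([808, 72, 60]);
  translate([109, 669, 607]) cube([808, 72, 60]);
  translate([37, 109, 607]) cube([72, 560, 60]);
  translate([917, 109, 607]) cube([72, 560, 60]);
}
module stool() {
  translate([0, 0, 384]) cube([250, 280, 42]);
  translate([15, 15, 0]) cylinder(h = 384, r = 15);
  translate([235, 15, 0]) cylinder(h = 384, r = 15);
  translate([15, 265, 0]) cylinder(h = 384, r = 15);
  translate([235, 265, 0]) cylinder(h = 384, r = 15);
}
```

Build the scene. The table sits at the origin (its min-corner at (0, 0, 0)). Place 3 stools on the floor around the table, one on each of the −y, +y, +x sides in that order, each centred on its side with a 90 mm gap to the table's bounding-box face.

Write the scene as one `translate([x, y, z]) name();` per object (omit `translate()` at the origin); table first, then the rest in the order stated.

table();
translate([388, -370, 0]) stool();
translate([388, 868, 0]) stool();
translate([1116, 249, 0]) stool();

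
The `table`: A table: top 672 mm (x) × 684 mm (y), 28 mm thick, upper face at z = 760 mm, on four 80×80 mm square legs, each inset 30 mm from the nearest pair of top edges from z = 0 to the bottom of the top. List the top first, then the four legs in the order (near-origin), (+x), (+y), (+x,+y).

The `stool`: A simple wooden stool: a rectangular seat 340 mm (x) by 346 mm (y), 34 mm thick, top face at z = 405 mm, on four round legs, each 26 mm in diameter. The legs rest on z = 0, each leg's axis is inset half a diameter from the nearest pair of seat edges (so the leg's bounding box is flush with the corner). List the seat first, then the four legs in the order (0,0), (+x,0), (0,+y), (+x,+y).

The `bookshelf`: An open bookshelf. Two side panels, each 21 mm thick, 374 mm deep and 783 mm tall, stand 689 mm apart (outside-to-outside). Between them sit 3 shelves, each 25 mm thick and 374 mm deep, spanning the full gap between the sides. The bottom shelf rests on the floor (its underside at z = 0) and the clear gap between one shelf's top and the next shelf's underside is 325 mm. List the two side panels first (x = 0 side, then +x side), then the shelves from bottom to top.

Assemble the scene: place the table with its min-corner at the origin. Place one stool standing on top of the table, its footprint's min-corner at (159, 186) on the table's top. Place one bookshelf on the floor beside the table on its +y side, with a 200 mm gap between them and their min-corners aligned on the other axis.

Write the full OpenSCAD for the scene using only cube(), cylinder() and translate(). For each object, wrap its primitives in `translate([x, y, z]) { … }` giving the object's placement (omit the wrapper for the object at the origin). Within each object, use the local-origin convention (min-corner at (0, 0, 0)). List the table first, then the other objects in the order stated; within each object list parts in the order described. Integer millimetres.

translate([0, 0, 732]) cube([672, 684, 28]);
translate([30, 30, 0]) cube([80, 80, 732]);
translate([562, 30, 0]) cube([80, 80, 732]);
translate([30, 574, 0]) cube([80, 80, 732]);
translate([562, 574, 0]) cube([80, 80, 732]);
translate([159, 186, 760]) {
  translate([0, 0, 371]) cube([340, 346, 34]);
  translate([13, 13, 0]) cylinder(h = 371, r = 13);
  translate([327, 13, 0]) cylinder(h = 371, r = 13);
  translate([13, 333, 0]) cylinder(h = 371, r = 13);
  translate([327, 333, 0]) cylinder(h = 371, r = 13);
}
translate([0, 884, 0]) {
  cube([21, 374, 783]);
  translate([668, 0, 0]) cube([21, 374, 783]);
  translate([21, 0, 0]) cube([647, 374, 25]);
  translate([21, 0, 350]) cube([647, 374, 25]);
  translate([21, 0, 700]) cube([647, 374, 25]);
}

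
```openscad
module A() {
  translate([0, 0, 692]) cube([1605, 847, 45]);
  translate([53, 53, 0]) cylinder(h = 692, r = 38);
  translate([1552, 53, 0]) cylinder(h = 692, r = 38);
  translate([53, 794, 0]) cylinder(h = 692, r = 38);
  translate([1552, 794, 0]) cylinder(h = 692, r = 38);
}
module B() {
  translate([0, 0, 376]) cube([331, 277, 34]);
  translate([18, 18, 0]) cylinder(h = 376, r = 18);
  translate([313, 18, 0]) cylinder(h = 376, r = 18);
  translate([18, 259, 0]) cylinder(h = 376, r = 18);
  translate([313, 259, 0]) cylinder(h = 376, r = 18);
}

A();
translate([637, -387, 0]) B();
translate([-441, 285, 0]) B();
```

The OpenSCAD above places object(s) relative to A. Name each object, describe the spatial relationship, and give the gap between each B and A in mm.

A is a table. B is a stool. Two stools sit around the table at the −y, −x sides. The gap between each stool and the table is 110 mm.

Each stool's nearest face is 110 mm from the table's bounding box.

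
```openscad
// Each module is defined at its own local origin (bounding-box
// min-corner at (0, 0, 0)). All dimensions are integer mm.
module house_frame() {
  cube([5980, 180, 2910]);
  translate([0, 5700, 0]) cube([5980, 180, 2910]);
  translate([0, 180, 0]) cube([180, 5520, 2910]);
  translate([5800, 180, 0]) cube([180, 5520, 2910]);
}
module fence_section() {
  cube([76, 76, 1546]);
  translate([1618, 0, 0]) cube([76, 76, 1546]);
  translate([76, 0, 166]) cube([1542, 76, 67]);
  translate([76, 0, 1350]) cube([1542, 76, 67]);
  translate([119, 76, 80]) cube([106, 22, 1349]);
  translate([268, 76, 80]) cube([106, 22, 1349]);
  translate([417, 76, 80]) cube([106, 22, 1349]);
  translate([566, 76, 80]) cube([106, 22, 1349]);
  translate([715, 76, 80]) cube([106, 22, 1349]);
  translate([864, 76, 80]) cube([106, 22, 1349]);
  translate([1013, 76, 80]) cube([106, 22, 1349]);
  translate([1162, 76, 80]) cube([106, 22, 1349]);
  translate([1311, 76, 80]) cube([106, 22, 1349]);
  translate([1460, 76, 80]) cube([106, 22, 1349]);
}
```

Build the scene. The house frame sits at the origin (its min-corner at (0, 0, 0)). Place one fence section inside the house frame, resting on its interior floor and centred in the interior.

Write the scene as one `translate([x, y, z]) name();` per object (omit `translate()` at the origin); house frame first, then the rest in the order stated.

house_frame();
translate([2143, 2891, 0]) fence_section();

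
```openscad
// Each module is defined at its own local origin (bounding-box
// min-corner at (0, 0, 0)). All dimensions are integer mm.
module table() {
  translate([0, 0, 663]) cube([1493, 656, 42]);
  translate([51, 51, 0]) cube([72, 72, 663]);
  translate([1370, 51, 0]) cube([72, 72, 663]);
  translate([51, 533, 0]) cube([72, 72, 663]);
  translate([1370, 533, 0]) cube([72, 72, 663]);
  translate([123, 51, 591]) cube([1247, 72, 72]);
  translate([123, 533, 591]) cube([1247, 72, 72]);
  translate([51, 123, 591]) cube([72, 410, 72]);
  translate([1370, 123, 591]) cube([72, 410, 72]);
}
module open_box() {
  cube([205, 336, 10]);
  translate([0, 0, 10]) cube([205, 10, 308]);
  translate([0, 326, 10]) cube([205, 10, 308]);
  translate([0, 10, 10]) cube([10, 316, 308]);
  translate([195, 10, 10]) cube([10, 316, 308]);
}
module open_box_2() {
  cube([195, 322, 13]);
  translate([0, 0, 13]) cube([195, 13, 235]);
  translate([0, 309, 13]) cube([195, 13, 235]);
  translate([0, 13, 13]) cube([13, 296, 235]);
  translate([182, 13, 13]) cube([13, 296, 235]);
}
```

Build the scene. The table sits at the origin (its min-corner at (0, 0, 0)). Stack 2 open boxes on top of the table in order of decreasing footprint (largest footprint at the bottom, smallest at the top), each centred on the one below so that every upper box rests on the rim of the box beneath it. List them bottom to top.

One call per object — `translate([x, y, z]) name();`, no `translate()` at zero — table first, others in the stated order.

table();
translate([644, 160, 705]) open_box();
translate([649, 167, 1023]) open_box_2();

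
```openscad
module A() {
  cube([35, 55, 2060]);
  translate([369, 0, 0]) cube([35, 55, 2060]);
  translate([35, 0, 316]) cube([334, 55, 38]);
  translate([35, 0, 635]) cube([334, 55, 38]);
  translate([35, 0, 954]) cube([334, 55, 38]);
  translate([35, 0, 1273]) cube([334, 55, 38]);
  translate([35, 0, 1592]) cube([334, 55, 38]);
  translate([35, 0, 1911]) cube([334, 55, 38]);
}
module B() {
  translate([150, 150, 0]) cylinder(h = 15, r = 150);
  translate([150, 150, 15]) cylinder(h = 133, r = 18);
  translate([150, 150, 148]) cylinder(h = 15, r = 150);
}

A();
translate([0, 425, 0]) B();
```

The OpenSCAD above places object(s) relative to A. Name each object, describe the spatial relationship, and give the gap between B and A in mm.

A is a ladder. B is a spool. The spool is on the floor beside the ladder on its +y side. The gap between the spool and the ladder is 370 mm.

The spool's nearest face is 370 mm from the ladder's +y face.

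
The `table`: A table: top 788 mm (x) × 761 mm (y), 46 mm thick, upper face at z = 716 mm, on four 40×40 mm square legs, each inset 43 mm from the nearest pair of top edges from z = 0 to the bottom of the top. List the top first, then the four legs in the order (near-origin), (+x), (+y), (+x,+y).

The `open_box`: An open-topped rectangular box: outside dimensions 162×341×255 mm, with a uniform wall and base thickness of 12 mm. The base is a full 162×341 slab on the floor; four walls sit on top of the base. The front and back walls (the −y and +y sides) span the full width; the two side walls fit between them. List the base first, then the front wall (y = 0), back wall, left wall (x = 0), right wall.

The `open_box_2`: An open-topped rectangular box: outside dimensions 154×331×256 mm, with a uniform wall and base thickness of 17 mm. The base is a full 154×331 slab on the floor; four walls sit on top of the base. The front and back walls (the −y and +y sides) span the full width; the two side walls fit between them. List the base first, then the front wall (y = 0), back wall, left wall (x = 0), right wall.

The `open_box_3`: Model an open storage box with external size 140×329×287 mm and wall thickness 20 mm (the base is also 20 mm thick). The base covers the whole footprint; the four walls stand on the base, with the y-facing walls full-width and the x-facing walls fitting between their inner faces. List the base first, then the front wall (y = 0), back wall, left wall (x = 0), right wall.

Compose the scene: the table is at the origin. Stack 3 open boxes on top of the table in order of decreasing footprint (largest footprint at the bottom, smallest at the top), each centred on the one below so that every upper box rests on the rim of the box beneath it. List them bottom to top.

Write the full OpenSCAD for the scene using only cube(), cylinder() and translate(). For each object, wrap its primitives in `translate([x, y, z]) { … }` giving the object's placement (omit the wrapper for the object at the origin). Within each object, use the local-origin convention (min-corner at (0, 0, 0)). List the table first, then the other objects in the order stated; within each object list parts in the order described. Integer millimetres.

translate([0, 0, 670]) cube([788, 761, 46]);
translate([43, 43, 0]) cube([40, 40, 670]);
translate([705, 43, 0]) cube([40, 40, 670]);
translate([43, 678, 0]) cube([40, 40, 670]);
translate([705, 678, 0]) cube([40, 40, 670]);
translate([313, 210, 716]) {
  cube([162, 341, 12]);
  translate([0, 0, 12]) cube([162, 12, 243]);
  translate([0, 329, 12]) cube([162, 12, 243]);
  translate([0, 12, 12]) cube([12, 317, 243]);
  translate([150, 12, 12]) cube([12, 317, 243]);
}
translate([317, 215, 971]) {
  cube([154, 331, 17]);
  translate([0, 0, 17]) cube([154, 17, 239]);
  translate([0, 314, 17]) cube([154, 17, 239]);
  translate([0, 17, 17]) cube([17, 297, 239]);
  translate([137, 17, 17]) cube([17, 297, 239]);
}
translate([324, 216, 1227]) {
  cube([140, 329, 20]);
  translate([0, 0, 20]) cube([140, 20, 267]);
  translate([0, 309, 20]) cube([140, 20, 267]);
  translate([0, 20, 20]) cube([20, 289, 267]);
  translate([120, 20, 20]) cube([20, 289, 267]);
}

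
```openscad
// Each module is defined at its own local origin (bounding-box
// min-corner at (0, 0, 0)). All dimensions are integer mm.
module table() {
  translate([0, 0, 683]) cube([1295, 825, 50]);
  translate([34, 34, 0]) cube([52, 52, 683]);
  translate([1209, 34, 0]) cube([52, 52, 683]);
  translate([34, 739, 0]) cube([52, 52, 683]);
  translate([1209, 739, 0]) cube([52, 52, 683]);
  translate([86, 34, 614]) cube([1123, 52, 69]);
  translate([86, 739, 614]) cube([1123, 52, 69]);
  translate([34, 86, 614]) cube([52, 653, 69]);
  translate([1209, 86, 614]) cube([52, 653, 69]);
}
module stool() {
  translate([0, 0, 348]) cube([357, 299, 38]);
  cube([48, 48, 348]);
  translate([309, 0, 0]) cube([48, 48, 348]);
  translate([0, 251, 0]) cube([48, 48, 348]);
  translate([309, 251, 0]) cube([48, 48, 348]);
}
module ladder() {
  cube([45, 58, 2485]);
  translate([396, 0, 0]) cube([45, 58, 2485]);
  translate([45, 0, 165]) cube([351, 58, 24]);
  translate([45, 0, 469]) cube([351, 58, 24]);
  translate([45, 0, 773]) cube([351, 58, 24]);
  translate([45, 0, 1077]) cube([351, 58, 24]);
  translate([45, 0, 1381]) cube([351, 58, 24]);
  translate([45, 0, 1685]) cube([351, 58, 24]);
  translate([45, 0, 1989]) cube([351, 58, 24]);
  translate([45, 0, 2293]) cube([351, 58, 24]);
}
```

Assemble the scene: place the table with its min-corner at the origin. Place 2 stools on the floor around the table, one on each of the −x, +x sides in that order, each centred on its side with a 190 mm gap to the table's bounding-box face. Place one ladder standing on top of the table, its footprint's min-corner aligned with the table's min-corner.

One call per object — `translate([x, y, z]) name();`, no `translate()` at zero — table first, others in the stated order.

table();
translate([-547, 263, 0]) stool();
translate([1485, 263, 0]) stool();
translate([0, 0, 733]) ladder();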